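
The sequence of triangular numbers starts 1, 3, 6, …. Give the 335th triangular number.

The 335th triangular number is n(n+1)/2 with n = 335.
335·336/2 = 112560/2 = 56280.

56280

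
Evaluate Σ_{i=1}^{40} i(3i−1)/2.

32800

Σ i(3i−1)/2 = (3Σi² − Σi) / 2 over i = 1..40.
Σi = 820 and Σi² = 22140.
(3·22140 − 1·820) / 2 = 65600/2 = 32800.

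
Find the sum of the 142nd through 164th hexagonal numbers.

Σ i(2i−1) = 2Σi² − Σi over i = 142..164.
Σi = 13530 − 10011 = 3519 and Σi² = 1483790 − 944371 = 539419.
2·539419 − 1·3519 = 1075319.

1075319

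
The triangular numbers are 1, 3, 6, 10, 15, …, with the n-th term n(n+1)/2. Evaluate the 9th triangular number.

45

9·10/2 = 90/2 = 45.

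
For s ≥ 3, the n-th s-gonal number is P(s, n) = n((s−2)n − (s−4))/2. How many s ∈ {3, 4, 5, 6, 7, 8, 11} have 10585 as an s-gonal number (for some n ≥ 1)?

s = 3: P(3, 145) = 10585. ✓
s = 4: P(4, 102) = 10404 and P(4, 103) = 10609; 10585 is not s-gonal.
s = 5: P(5, 84) = 10542 and P(5, 85) = 10795; 10585 is not s-gonal.
s = 6: P(6, 73) = 10585. ✓
s = 7: P(7, 65) = 10465 and P(7, 66) = 10791; 10585 is not s-gonal.
s = 8: P(8, 59) = 10325 and P(8, 60) = 10680; 10585 is not s-gonal.
s = 11: P(11, 48) = 10200 and P(11, 49) = 10633; 10585 is not s-gonal.
Hits: s ∈ {3, 6} → 2.

2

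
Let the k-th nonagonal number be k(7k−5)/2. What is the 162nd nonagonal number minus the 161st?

1128

Consecutive nonagonal numbers differ by 7n − 6: here 7·162 − 6 = 1128.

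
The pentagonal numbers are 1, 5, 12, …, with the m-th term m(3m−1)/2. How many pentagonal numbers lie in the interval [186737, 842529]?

397

The n-th pentagonal number is n(3n−1)/2.
Smallest index with value ≥ 186737: n = 353 (giving 186737).
Largest index with value ≤ 842529: n = 749 (giving 841127).
Indices 353 through 749: 397 terms.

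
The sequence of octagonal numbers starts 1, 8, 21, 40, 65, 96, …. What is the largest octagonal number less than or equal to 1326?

1281

Solve n(3n−2) ≤ 1326 for integer n.
n = 21 gives 1281 ≤ 1326, while n = 22 gives 1408 > 1326; so the answer is 1281.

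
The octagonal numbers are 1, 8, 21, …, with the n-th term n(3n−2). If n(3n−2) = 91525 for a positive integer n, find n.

Set n(3n−2) = 91525, giving 3n² − 2n − 91525 = 0.
The discriminant is 4 + 12·91525 = 1098304, and √1098304 = 1048.
So n = (2 + 1048) / 6 = 1050/6 = 175.
Check: 175·(3·175 − 2) = 91525. ✓

175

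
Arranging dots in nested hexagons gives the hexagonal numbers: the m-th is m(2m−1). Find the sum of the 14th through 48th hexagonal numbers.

Σ i(2i−1) = 2Σi² − Σi over i = 14..48.
Σi = 1176 − 91 = 1085 and Σi² = 38024 − 819 = 37205.
2·37205 − 1·1085 = 73325.

73325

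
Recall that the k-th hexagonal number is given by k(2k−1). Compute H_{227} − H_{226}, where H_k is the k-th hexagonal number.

Consecutive hexagonal numbers differ by 4n − 3: here 4·227 − 3 = 905.

905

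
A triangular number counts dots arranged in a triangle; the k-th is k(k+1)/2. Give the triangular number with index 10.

The 10th triangular number is n(n+1)/2 with n = 10.
10·11/2 = 110/2 = 55.

55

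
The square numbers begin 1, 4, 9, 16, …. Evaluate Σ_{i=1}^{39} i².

Σ_{i=1}^{39} i² = 39·40·79/6 = 20540.

20540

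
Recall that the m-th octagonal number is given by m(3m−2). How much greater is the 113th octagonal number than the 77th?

113·(3·113 − 2) = 38081 and 77·(3·77 − 2) = 17633.
Difference: 38081 − 17633 = 20448.

20448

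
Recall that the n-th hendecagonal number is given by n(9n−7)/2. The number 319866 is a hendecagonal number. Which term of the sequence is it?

267

Set n(9n−7)/2 = 319866, giving 9n² − 7n − 639732 = 0.
So n = (7 + 4799) / 18 = 4806/18 = 267.
Check: 267·(9·267 − 7)/2 = 319866. ✓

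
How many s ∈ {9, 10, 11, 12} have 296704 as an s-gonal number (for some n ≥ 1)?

1

s = 9: P(9, 291) = 295656 and P(9, 292) = 297694; 296704 is not s-gonal.
s = 10: P(10, 272) = 295120 and P(10, 273) = 297297; 296704 is not s-gonal.
s = 11: P(11, 257) = 296321 and P(11, 258) = 298635; 296704 is not s-gonal.
s = 12: P(12, 244) = 296704. ✓
Hits: s ∈ {12} → 1.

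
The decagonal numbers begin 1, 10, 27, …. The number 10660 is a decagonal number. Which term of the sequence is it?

52

Set n(4n−3) = 10660, giving 4n² − 3n − 10660 = 0.
The discriminant is 9 + 16·10660 = 170569, and √170569 = 413.
So n = (3 + 413) / 8 = 416/8 = 52.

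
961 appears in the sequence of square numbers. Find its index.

31

We need n² = 961, so n = √961 = 31.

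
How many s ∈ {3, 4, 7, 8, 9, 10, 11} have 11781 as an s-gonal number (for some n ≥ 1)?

s = 3: P(3, 153) = 11781. ✓
s = 4: P(4, 108) = 11664 and P(4, 109) = 11881; 11781 is not s-gonal.
s = 7: P(7, 68) = 11458 and P(7, 69) = 11799; 11781 is not s-gonal.
s = 8: P(8, 63) = 11781. ✓
s = 9: P(9, 58) = 11629 and P(9, 59) = 12036; 11781 is not s-gonal.
s = 10: P(10, 54) = 11502 and P(10, 55) = 11935; 11781 is not s-gonal.
s = 11: P(11, 51) = 11526 and P(11, 52) = 11986; 11781 is not s-gonal.
Hits: s ∈ {3, 8} → 2.

2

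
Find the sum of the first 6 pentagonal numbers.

Σ i(3i−1)/2 = (3Σi² − Σi) / 2 over i = 1..6.
Σi = 21 and Σi² = 91.
(3·91 − 1·21) / 2 = 252/2 = 126.

126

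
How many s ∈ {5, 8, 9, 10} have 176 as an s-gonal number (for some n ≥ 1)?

2

s = 5: P(5, 11) = 176. ✓
s = 8: P(8, 8) = 176. ✓
s = 9: P(9, 7) = 154 and P(9, 8) = 204; 176 is not s-gonal.
s = 10: P(10, 7) = 175 and P(10, 8) = 232; 176 is not s-gonal.
Hits: s ∈ {5, 8} → 2.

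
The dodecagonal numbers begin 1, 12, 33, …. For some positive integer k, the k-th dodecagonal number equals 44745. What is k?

Set n(5n−4) = 44745, giving 5n² − 4n − 44745 = 0.
The discriminant is 16 + 20·44745 = 894916, and √894916 = 946.
So n = (4 + 946) / 10 = 950/10 = 95.
Check: 95·(5·95 − 4) = 44745. ✓

95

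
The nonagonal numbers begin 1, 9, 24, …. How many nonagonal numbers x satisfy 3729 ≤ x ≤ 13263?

The n-th nonagonal number is n(7n−5)/2.
Smallest index with value ≥ 3729: n = 33 (giving 3729).
Largest index with value ≤ 13263: n = 61 (giving 12871).
Indices 33 through 61: 29 terms.

29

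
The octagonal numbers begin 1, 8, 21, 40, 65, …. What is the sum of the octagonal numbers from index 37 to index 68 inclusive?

269424

Σ i(3i−2) = 3Σi² − 2Σi over i = 37..68.
Σi = 2346 − 666 = 1680 and Σi² = 107134 − 16206 = 90928.
3·90928 − 2·1680 = 269424.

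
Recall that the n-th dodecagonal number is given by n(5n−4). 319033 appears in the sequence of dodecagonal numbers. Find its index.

Set n(5n−4) = 319033, giving 5n² − 4n − 319033 = 0.
The discriminant is 16 + 20·319033 = 6380676, and √6380676 = 2526.
So n = (4 + 2526) / 10 = 2530/10 = 253.

253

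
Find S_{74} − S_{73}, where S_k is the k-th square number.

n² − (n−1)² = 2n − 1, so 74² − 73² = 2·74 − 1 = 147.

147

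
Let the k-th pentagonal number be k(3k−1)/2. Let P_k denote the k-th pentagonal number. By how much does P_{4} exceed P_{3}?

Consecutive pentagonal numbers differ by 3n − 2: here 3·4 − 2 = 10.

10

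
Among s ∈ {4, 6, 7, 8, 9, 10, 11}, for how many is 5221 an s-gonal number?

s = 4: P(4, 72) = 5184 and P(4, 73) = 5329; 5221 is not s-gonal.
s = 6: P(6, 51) = 5151 and P(6, 52) = 5356; 5221 is not s-gonal.
s = 7: P(7, 46) = 5221. ✓
s = 8: P(8, 42) = 5208 and P(8, 43) = 5461; 5221 is not s-gonal.
s = 9: P(9, 38) = 4959 and P(9, 39) = 5226; 5221 is not s-gonal.
s = 10: P(10, 36) = 5076 and P(10, 37) = 5365; 5221 is not s-gonal.
s = 11: P(11, 34) = 5083 and P(11, 35) = 5390; 5221 is not s-gonal.
Hits: s ∈ {7} → 1.

1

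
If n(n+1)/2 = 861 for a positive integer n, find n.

Set n(n+1)/2 = 861, giving n² + n − 1722 = 0.
The discriminant is 1 + 8·861 = 6889, and √6889 = 83.
So n = (-1 + 83) / 2 = 82/2 = 41.

41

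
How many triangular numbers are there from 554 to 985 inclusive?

The n-th triangular number is n(n+1)/2.
Smallest index with value ≥ 554: n = 33 (giving 561).
Largest index with value ≤ 985: n = 43 (giving 946).
Indices 33 through 43: 11 terms.

11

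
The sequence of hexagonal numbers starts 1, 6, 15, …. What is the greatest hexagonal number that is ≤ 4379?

4371

Solve n(2n−1) ≤ 4379 for integer n.
n = 47 gives 4371 ≤ 4379, while n = 48 gives 4560 > 4379; so the answer is 4371.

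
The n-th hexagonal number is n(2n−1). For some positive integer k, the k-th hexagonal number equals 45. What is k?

5

Set n(2n−1) = 45, giving 2n² − n − 45 = 0.
The discriminant is 1 + 8·45 = 361, and √361 = 19.
So n = (1 + 19) / 4 = 20/4 = 5.
Check: 5·(2·5 − 1) = 45. ✓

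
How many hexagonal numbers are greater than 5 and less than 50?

The n-th hexagonal number is n(2n−1).
Smallest index with value > 5: n = 2 (giving 6).
Largest index with value < 50: n = 5 (giving 45).
Indices 2 through 5: 4 terms.

4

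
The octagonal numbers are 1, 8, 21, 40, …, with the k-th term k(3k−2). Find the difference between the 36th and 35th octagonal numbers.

Consecutive octagonal numbers differ by 6n − 5: here 6·36 − 5 = 211.

211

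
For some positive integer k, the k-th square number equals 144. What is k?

12

We need n² = 144, so n = √144 = 12.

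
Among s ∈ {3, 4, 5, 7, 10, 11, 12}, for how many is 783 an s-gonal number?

s = 3: P(3, 39) = 780 and P(3, 40) = 820; 783 is not s-gonal.
s = 4: P(4, 27) = 729 and P(4, 28) = 784; 783 is not s-gonal.
s = 5: P(5, 23) = 782 and P(5, 24) = 852; 783 is not s-gonal.
s = 7: P(7, 18) = 783. ✓
s = 10: P(10, 14) = 742 and P(10, 15) = 855; 783 is not s-gonal.
s = 11: P(11, 13) = 715 and P(11, 14) = 833; 783 is not s-gonal.
s = 12: P(12, 12) = 672 and P(12, 13) = 793; 783 is not s-gonal.
Hits: s ∈ {7} → 1.

1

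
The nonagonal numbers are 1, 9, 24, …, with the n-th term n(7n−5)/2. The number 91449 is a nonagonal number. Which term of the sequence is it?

Set n(7n−5)/2 = 91449, giving 7n² − 5n − 182898 = 0.
The discriminant is 25 + 56·91449 = 5121169, and √5121169 = 2263.
So n = (5 + 2263) / 14 = 2268/14 = 162.

162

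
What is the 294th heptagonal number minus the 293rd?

1466

Consecutive heptagonal numbers differ by 5n − 4: here 5·294 − 4 = 1466.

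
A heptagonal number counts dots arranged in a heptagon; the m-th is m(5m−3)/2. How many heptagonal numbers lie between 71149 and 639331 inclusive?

The n-th heptagonal number is n(5n−3)/2.
Smallest index with value ≥ 71149: n = 169 (giving 71149).
Largest index with value ≤ 639331: n = 506 (giving 639331).
Indices 169 through 506: 338 terms.

338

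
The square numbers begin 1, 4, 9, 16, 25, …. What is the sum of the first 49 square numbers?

Σ_{i=1}^{49} i² = 49·50·99/6 = 40425.

40425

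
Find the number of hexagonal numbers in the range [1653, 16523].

63

The n-th hexagonal number is n(2n−1).
Smallest index with value ≥ 1653: n = 29 (giving 1653).
Largest index with value ≤ 16523: n = 91 (giving 16471).
Indices 29 through 91: 63 terms.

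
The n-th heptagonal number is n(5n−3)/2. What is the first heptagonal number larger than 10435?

Solve n(5n−3)/2 > 10435 for integer n.
The largest n with value ≤ 10435 is 64 (since 10144 ≤ 10435 < 10465), so the first above is n = 65, value 10465.

10465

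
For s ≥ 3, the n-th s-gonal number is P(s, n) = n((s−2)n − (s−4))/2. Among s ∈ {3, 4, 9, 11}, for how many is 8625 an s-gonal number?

1

s = 3: P(3, 130) = 8515 and P(3, 131) = 8646; 8625 is not s-gonal.
s = 4: P(4, 92) = 8464 and P(4, 93) = 8649; 8625 is not s-gonal.
s = 9: P(9, 50) = 8625. ✓
s = 11: P(11, 44) = 8558 and P(11, 45) = 8955; 8625 is not s-gonal.
Hits: s ∈ {9} → 1.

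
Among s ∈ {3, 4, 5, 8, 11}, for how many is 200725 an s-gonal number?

1

s = 3: P(3, 633) = 200661 and P(3, 634) = 201295; 200725 is not s-gonal.
s = 4: P(4, 448) = 200704 and P(4, 449) = 201601; 200725 is not s-gonal.
s = 5: P(5, 365) = 199655 and P(5, 366) = 200751; 200725 is not s-gonal.
s = 8: P(8, 259) = 200725. ✓
s = 11: P(11, 211) = 199606 and P(11, 212) = 201506; 200725 is not s-gonal.
Hits: s ∈ {8} → 1.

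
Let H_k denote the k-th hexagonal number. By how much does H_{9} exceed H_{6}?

87

9·(2·9 − 1) = 153 and 6·(2·6 − 1) = 66.
Difference: 153 − 66 = 87.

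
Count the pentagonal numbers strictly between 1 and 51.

The n-th pentagonal number is n(3n−1)/2.
Smallest index with value > 1: n = 2 (giving 5).
Largest index with value < 51: n = 5 (giving 35).
Indices 2 through 5: 4 terms.

4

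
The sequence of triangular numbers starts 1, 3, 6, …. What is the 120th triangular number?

The 120th triangular number is n(n+1)/2 with n = 120.
120·121/2 = 14520/2 = 7260.

7260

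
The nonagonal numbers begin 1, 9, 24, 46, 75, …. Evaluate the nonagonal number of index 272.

The 272nd nonagonal number is n(7n−5)/2 with n = 272.
272·(7·272 − 5)/2 = 272·1899/2 = 258264.

258264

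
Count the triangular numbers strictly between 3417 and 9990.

58

The n-th triangular number is n(n+1)/2.
Smallest index with value > 3417: n = 83 (giving 3486).
Largest index with value < 9990: n = 140 (giving 9870).
Indices 83 through 140: 58 terms.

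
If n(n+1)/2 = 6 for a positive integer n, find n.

Set n(n+1)/2 = 6, giving n² + n − 12 = 0.
The discriminant is 1 + 8·6 = 49, and √49 = 7.
So n = (-1 + 7) / 2 = 6/2 = 3.

3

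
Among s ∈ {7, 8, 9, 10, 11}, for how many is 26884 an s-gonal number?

2

s = 7: P(7, 104) = 26884. ✓
s = 8: P(8, 94) = 26320 and P(8, 95) = 26885; 26884 is not s-gonal.
s = 9: P(9, 88) = 26884. ✓
s = 10: P(10, 82) = 26650 and P(10, 83) = 27307; 26884 is not s-gonal.
s = 11: P(11, 77) = 26411 and P(11, 78) = 27105; 26884 is not s-gonal.
Hits: s ∈ {7, 9} → 2.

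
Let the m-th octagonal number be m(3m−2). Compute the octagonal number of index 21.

21·(3·21 − 2) = 21·61 = 1281.

1281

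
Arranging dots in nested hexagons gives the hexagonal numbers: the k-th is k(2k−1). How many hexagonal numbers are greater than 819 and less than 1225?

4

The n-th hexagonal number is n(2n−1).
Smallest index with value > 819: n = 21 (giving 861).
Largest index with value < 1225: n = 24 (giving 1128).
Indices 21 through 24: 4 terms.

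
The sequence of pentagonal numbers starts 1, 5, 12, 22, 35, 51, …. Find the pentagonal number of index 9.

117

The 9th pentagonal number is n(3n−1)/2 with n = 9.
9·(3·9 − 1)/2 = 9·26/2 = 9·13 = 117.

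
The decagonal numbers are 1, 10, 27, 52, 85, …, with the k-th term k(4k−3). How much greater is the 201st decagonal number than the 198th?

201·(4·201 − 3) = 161001 and 198·(4·198 − 3) = 156222.
Difference: 161001 − 156222 = 4779.

4779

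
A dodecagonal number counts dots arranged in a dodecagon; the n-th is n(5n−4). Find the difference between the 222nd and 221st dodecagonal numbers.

Consecutive dodecagonal numbers differ by 10n − 9: here 10·222 − 9 = 2211.

2211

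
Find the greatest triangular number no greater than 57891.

57630

Solve n(n+1)/2 ≤ 57891 for integer n.
n = 339 gives 57630 ≤ 57891, while n = 340 gives 57970 > 57891; so the answer is 57630.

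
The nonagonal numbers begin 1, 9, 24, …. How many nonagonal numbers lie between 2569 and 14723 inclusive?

The n-th nonagonal number is n(7n−5)/2.
Smallest index with value ≥ 2569: n = 28 (giving 2674).
Largest index with value ≤ 14723: n = 65 (giving 14625).
Indices 28 through 65: 38 terms.

38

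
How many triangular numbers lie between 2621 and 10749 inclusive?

75

The n-th triangular number is n(n+1)/2.
Smallest index with value ≥ 2621: n = 72 (giving 2628).
Largest index with value ≤ 10749: n = 146 (giving 10731).
Indices 72 through 146: 75 terms.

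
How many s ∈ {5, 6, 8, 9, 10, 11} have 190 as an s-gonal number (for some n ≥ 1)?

s = 5: P(5, 11) = 176 and P(5, 12) = 210; 190 is not s-gonal.
s = 6: P(6, 10) = 190. ✓
s = 8: P(8, 8) = 176 and P(8, 9) = 225; 190 is not s-gonal.
s = 9: P(9, 7) = 154 and P(9, 8) = 204; 190 is not s-gonal.
s = 10: P(10, 7) = 175 and P(10, 8) = 232; 190 is not s-gonal.
s = 11: P(11, 6) = 141 and P(11, 7) = 196; 190 is not s-gonal.
Hits: s ∈ {6} → 1.

1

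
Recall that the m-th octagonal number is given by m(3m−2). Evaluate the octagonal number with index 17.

833

The 17th octagonal number is n(3n−2) with n = 17.
17·(3·17 − 2) = 17·49 = 833.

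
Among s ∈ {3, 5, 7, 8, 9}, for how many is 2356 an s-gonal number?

1

s = 3: P(3, 68) = 2346 and P(3, 69) = 2415; 2356 is not s-gonal.
s = 5: P(5, 39) = 2262 and P(5, 40) = 2380; 2356 is not s-gonal.
s = 7: P(7, 31) = 2356. ✓
s = 8: P(8, 28) = 2296 and P(8, 29) = 2465; 2356 is not s-gonal.
s = 9: P(9, 26) = 2301 and P(9, 27) = 2484; 2356 is not s-gonal.
Hits: s ∈ {7} → 1.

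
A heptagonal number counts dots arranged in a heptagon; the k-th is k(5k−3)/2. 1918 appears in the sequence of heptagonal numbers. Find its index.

Set n(5n−3)/2 = 1918, giving 5n² − 3n − 3836 = 0.
The discriminant is 9 + 40·1918 = 76729, and √76729 = 277.
So n = (3 + 277) / 10 = 280/10 = 28.

28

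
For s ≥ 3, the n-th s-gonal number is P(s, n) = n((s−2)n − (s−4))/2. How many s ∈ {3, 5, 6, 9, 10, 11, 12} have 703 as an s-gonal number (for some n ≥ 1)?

2

s = 3: P(3, 37) = 703. ✓
s = 5: P(5, 21) = 651 and P(5, 22) = 715; 703 is not s-gonal.
s = 6: P(6, 19) = 703. ✓
s = 9: P(9, 14) = 651 and P(9, 15) = 750; 703 is not s-gonal.
s = 10: P(10, 13) = 637 and P(10, 14) = 742; 703 is not s-gonal.
s = 11: P(11, 12) = 606 and P(11, 13) = 715; 703 is not s-gonal.
s = 12: P(12, 12) = 672 and P(12, 13) = 793; 703 is not s-gonal.
Hits: s ∈ {3, 6} → 2.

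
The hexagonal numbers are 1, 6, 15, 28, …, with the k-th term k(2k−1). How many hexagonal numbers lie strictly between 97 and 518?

The n-th hexagonal number is n(2n−1).
Smallest index with value > 97: n = 8 (giving 120).
Largest index with value < 518: n = 16 (giving 496).
Indices 8 through 16: 9 terms.

9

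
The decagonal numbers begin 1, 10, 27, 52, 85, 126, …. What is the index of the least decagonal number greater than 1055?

Solve n(4n−3) > 1055 for integer n.
The largest n with value ≤ 1055 is 16 (since 976 ≤ 1055 < 1105), so the first above is n = 17, value 1105.

17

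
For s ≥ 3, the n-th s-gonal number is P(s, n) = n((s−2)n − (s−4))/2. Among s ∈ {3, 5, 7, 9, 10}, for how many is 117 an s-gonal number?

1

s = 3: P(3, 14) = 105 and P(3, 15) = 120; 117 is not s-gonal.
s = 5: P(5, 9) = 117. ✓
s = 7: P(7, 7) = 112 and P(7, 8) = 148; 117 is not s-gonal.
s = 9: P(9, 6) = 111 and P(9, 7) = 154; 117 is not s-gonal.
s = 10: P(10, 5) = 85 and P(10, 6) = 126; 117 is not s-gonal.
Hits: s ∈ {5} → 1.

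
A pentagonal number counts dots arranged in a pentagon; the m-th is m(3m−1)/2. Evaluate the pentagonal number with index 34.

The 34th pentagonal number is n(3n−1)/2 with n = 34.
34·(3·34 − 1)/2 = 34·101/2 = 1717.

1717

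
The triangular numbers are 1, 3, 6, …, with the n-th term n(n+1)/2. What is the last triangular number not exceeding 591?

Solve n(n+1)/2 ≤ 591 for integer n.
n = 33 gives 561 ≤ 591, while n = 34 gives 595 > 591; so the answer is 561.

561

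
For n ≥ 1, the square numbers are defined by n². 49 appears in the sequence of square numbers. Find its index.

We need n² = 49, so n = √49 = 7.
Check: 7² = 49. ✓

7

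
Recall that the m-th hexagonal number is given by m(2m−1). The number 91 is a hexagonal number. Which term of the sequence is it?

7

Set n(2n−1) = 91, giving 2n² − n − 91 = 0.
So n = (1 + 27) / 4 = 28/4 = 7.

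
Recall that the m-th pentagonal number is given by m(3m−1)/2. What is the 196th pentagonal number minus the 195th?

Consecutive pentagonal numbers differ by 3n − 2: here 3·196 − 2 = 586.

586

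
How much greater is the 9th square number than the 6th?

9² = 81 and 6² = 36.
Difference: 81 − 36 = 45.

45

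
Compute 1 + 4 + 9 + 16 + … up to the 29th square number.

8555

Σ_{i=1}^{29} i² = 29·30·59/6 = 8555.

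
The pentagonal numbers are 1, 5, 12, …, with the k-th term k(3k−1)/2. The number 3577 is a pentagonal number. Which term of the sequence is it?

49

Set n(3n−1)/2 = 3577, giving 3n² − n − 7154 = 0.
The discriminant is 1 + 24·3577 = 85849, and √85849 = 293.
So n = (1 + 293) / 6 = 294/6 = 49.
Check: 49·(3·49 − 1)/2 = 3577. ✓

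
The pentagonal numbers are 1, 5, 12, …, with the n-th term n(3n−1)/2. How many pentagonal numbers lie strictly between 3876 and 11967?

The n-th pentagonal number is n(3n−1)/2.
Smallest index with value > 3876: n = 52 (giving 4030).
Largest index with value < 11967: n = 89 (giving 11837).
Indices 52 through 89: 38 terms.

38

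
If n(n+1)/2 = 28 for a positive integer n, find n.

Set n(n+1)/2 = 28, giving n² + n − 56 = 0.
So n = (-1 + 15) / 2 = 14/2 = 7.

7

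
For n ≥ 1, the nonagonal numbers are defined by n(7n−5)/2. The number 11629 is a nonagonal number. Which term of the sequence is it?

58

Set n(7n−5)/2 = 11629, giving 7n² − 5n − 23258 = 0.
The discriminant is 25 + 56·11629 = 651249, and √651249 = 807.
So n = (5 + 807) / 14 = 812/14 = 58.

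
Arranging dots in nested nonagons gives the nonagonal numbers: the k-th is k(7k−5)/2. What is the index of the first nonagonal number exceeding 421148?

Solve n(7n−5)/2 > 421148 for integer n.
The largest n with value ≤ 421148 is 347 (since 420564 ≤ 421148 < 422994), so the first above is n = 348, value 422994.

348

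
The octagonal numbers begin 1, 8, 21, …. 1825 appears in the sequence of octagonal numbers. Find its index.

25

Set n(3n−2) = 1825, giving 3n² − 2n − 1825 = 0.
The discriminant is 4 + 12·1825 = 21904, and √21904 = 148.
So n = (2 + 148) / 6 = 150/6 = 25.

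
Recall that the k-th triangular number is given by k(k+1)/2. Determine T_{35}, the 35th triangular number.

630

The 35th triangular number is n(n+1)/2 with n = 35.
35·36/2 = 1260/2 = 630.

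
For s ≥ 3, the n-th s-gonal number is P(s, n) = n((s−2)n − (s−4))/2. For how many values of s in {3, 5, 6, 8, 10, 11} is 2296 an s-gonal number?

s = 3: P(3, 67) = 2278 and P(3, 68) = 2346; 2296 is not s-gonal.
s = 5: P(5, 39) = 2262 and P(5, 40) = 2380; 2296 is not s-gonal.
s = 6: P(6, 34) = 2278 and P(6, 35) = 2415; 2296 is not s-gonal.
s = 8: P(8, 28) = 2296. ✓
s = 10: P(10, 24) = 2232 and P(10, 25) = 2425; 2296 is not s-gonal.
s = 11: P(11, 22) = 2101 and P(11, 23) = 2300; 2296 is not s-gonal.
Hits: s ∈ {8} → 1.

1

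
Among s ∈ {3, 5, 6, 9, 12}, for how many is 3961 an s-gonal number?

1

s = 3: P(3, 88) = 3916 and P(3, 89) = 4005; 3961 is not s-gonal.
s = 5: P(5, 51) = 3876 and P(5, 52) = 4030; 3961 is not s-gonal.
s = 6: P(6, 44) = 3828 and P(6, 45) = 4005; 3961 is not s-gonal.
s = 9: P(9, 34) = 3961. ✓
s = 12: P(12, 28) = 3808 and P(12, 29) = 4089; 3961 is not s-gonal.
Hits: s ∈ {9} → 1.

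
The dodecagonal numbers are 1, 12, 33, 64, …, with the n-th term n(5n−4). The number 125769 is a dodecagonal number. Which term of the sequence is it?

159

Set n(5n−4) = 125769, giving 5n² − 4n − 125769 = 0.
The discriminant is 16 + 20·125769 = 2515396, and √2515396 = 1586.
So n = (4 + 1586) / 10 = 1590/10 = 159.
Check: 159·(5·159 − 4) = 125769. ✓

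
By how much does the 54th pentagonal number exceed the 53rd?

Consecutive pentagonal numbers differ by 3n − 2: here 3·54 − 2 = 160.

160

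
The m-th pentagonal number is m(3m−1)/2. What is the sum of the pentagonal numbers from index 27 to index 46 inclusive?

40600

Σ i(3i−1)/2 = (3Σi² − Σi) / 2 over i = 27..46.
Σi = 1081 − 351 = 730 and Σi² = 33511 − 6201 = 27310.
(3·27310 − 1·730) / 2 = 81200/2 = 40600.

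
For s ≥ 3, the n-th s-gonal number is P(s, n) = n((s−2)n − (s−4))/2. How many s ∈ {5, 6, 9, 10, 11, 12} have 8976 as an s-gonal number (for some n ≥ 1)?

s = 5: P(5, 77) = 8855 and P(5, 78) = 9087; 8976 is not s-gonal.
s = 6: P(6, 67) = 8911 and P(6, 68) = 9180; 8976 is not s-gonal.
s = 9: P(9, 51) = 8976. ✓
s = 10: P(10, 47) = 8695 and P(10, 48) = 9072; 8976 is not s-gonal.
s = 11: P(11, 45) = 8955 and P(11, 46) = 9361; 8976 is not s-gonal.
s = 12: P(12, 42) = 8652 and P(12, 43) = 9073; 8976 is not s-gonal.
Hits: s ∈ {9} → 1.

1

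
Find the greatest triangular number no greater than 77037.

Solve n(n+1)/2 ≤ 77037 for integer n.
n = 392 gives 77028 ≤ 77037, while n = 393 gives 77421 > 77037; so the answer is 77028.

77028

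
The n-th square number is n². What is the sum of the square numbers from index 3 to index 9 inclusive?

Σ_{i=3}^{9} i² = 285 − 5 = 280.

280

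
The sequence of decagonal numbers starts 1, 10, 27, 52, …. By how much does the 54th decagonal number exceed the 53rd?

Consecutive decagonal numbers differ by 8n − 7: here 8·54 − 7 = 425.

425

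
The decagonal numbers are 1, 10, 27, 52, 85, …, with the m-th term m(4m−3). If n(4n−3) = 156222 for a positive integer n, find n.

Set n(4n−3) = 156222, giving 4n² − 3n − 156222 = 0.
The discriminant is 9 + 16·156222 = 2499561, and √2499561 = 1581.
So n = (3 + 1581) / 8 = 1584/8 = 198.
Check: 198·(4·198 − 3) = 156222. ✓

198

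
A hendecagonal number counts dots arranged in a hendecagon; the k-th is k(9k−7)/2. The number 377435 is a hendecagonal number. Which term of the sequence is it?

290

Set n(9n−7)/2 = 377435, giving 9n² − 7n − 754870 = 0.
So n = (7 + 5213) / 18 = 5220/18 = 290.
Check: 290·(9·290 − 7)/2 = 377435. ✓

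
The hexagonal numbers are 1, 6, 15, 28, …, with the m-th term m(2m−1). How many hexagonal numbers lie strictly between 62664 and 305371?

213

The n-th hexagonal number is n(2n−1).
Smallest index with value > 62664: n = 178 (giving 63190).
Largest index with value < 305371: n = 390 (giving 303810).
Indices 178 through 390: 213 terms.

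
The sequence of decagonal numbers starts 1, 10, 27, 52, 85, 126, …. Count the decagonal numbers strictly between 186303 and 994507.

282

The n-th decagonal number is n(4n−3).
Smallest index with value > 186303: n = 217 (giving 187705).
Largest index with value < 994507: n = 498 (giving 990522).
Indices 217 through 498: 282 terms.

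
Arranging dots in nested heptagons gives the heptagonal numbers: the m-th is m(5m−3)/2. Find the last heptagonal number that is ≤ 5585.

Solve n(5n−3)/2 ≤ 5585 for integer n.
n = 47 gives 5452 ≤ 5585, while n = 48 gives 5688 > 5585; so the answer is 5452.

5452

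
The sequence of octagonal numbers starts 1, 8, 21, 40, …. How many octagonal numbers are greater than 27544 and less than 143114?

122

The n-th octagonal number is n(3n−2).
Smallest index with value > 27544: n = 97 (giving 28033).
Largest index with value < 143114: n = 218 (giving 142136).
Indices 97 through 218: 122 terms.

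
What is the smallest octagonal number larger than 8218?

Solve n(3n−2) > 8218 for integer n.
The largest n with value ≤ 8218 is 52 (since 8008 ≤ 8218 < 8321), so the first above is n = 53, value 8321.

8321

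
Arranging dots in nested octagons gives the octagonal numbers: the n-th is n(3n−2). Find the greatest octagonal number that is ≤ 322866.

322096

Solve n(3n−2) ≤ 322866 for integer n.
n = 328 gives 322096 ≤ 322866, while n = 329 gives 324065 > 322866; so the answer is 322096.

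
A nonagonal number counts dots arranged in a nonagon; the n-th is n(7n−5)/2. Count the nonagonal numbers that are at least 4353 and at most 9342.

The n-th nonagonal number is n(7n−5)/2.
Smallest index with value ≥ 4353: n = 36 (giving 4446).
Largest index with value ≤ 9342: n = 52 (giving 9334).
Indices 36 through 52: 17 terms.

17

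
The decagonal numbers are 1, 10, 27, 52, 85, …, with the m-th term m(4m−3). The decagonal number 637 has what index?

Set n(4n−3) = 637, giving 4n² − 3n − 637 = 0.
The discriminant is 9 + 16·637 = 10201, and √10201 = 101.
So n = (3 + 101) / 8 = 104/8 = 13.
Check: 13·(4·13 − 3) = 637. ✓

13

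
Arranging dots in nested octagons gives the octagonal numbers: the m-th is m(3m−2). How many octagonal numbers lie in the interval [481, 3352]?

The n-th octagonal number is n(3n−2).
Smallest index with value ≥ 481: n = 13 (giving 481).
Largest index with value ≤ 3352: n = 33 (giving 3201).
Indices 13 through 33: 21 terms.

21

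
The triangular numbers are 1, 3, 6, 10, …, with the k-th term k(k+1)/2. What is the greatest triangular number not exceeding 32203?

Solve n(n+1)/2 ≤ 32203 for integer n.
n = 253 gives 32131 ≤ 32203, while n = 254 gives 32385 > 32203; so the answer is 32131.

32131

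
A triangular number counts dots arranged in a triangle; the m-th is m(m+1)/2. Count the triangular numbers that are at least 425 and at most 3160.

51

The n-th triangular number is n(n+1)/2.
Smallest index with value ≥ 425: n = 29 (giving 435).
Largest index with value ≤ 3160: n = 79 (giving 3160).
Indices 29 through 79: 51 terms.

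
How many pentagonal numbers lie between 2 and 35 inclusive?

4

The n-th pentagonal number is n(3n−1)/2.
Smallest index with value ≥ 2: n = 2 (giving 5).
Largest index with value ≤ 35: n = 5 (giving 35).
Indices 2 through 5: 4 terms.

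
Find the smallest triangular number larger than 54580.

Solve n(n+1)/2 > 54580 for integer n.
The largest n with value ≤ 54580 is 329 (since 54285 ≤ 54580 < 54615), so the first above is n = 330, value 54615.

54615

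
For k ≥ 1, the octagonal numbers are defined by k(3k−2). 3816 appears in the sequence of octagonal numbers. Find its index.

36

Set n(3n−2) = 3816, giving 3n² − 2n − 3816 = 0.
The discriminant is 4 + 12·3816 = 45796, and √45796 = 214.
So n = (2 + 214) / 6 = 216/6 = 36.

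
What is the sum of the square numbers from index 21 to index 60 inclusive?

Σ_{i=21}^{60} i² = 73810 − 2870 = 70940.

70940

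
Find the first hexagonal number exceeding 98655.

99235

Solve n(2n−1) > 98655 for integer n.
The largest n with value ≤ 98655 is 222 (since 98346 ≤ 98655 < 99235), so the first above is n = 223, value 99235.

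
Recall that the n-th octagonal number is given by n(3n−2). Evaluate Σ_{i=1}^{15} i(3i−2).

Σ i(3i−2) = 3Σi² − 2Σi over i = 1..15.
Σi = 120 and Σi² = 1240.
3·1240 − 2·120 = 3480.

3480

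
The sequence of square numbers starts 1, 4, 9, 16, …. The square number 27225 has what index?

165

We need n² = 27225, so n = √27225 = 165.
Check: 165² = 27225. ✓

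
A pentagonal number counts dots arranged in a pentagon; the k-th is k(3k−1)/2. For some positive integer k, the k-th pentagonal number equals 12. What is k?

Set n(3n−1)/2 = 12, giving 3n² − n − 24 = 0.
The discriminant is 1 + 24·12 = 289, and √289 = 17.
So n = (1 + 17) / 6 = 18/6 = 3.

3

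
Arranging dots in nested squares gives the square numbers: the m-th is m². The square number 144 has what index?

We need n² = 144, so n = √144 = 12.

12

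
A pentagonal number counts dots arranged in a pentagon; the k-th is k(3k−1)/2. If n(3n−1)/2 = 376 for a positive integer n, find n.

Set n(3n−1)/2 = 376, giving 3n² − n − 752 = 0.
The discriminant is 1 + 24·376 = 9025, and √9025 = 95.
So n = (1 + 95) / 6 = 96/6 = 16.

16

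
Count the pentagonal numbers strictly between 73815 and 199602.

142

The n-th pentagonal number is n(3n−1)/2.
Smallest index with value > 73815: n = 223 (giving 74482).
Largest index with value < 199602: n = 364 (giving 198562).
Indices 223 through 364: 142 terms.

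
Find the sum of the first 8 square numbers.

204

Σ_{i=1}^{8} i² = 8·9·17/6 = 204.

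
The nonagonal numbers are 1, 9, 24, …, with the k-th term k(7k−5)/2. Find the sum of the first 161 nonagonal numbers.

Σ i(7i−5)/2 = (7Σi² − 5Σi) / 2 over i = 1..161.
Σi = 13041 and Σi² = 1404081.
(7·1404081 − 5·13041) / 2 = 9763362/2 = 4881681.

4881681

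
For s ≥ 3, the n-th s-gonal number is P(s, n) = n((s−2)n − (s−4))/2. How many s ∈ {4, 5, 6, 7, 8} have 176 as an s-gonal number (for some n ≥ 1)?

s = 4: P(4, 13) = 169 and P(4, 14) = 196; 176 is not s-gonal.
s = 5: P(5, 11) = 176. ✓
s = 6: P(6, 9) = 153 and P(6, 10) = 190; 176 is not s-gonal.
s = 7: P(7, 8) = 148 and P(7, 9) = 189; 176 is not s-gonal.
s = 8: P(8, 8) = 176. ✓
Hits: s ∈ {5, 8} → 2.

2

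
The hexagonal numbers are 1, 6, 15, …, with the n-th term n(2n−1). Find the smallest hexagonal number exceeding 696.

Solve n(2n−1) > 696 for integer n.
The largest n with value ≤ 696 is 18 (since 630 ≤ 696 < 703), so the first above is n = 19, value 703.

703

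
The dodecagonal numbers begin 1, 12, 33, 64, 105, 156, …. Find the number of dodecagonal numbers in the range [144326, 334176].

88

The n-th dodecagonal number is n(5n−4).
Smallest index with value ≥ 144326: n = 171 (giving 145521).
Largest index with value ≤ 334176: n = 258 (giving 331788).
Indices 171 through 258: 88 terms.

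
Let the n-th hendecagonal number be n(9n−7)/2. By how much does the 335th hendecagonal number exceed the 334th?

3007

Consecutive hendecagonal numbers differ by 9n − 8: here 9·335 − 8 = 3007.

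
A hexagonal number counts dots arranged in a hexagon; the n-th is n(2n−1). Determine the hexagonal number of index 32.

2016

32·(2·32 − 1) = 32·63 = 2016.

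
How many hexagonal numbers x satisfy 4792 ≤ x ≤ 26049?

The n-th hexagonal number is n(2n−1).
Smallest index with value ≥ 4792: n = 50 (giving 4950).
Largest index with value ≤ 26049: n = 114 (giving 25878).
Indices 50 through 114: 65 terms.

65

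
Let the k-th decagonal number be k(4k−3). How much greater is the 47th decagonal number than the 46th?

369

Consecutive decagonal numbers differ by 8n − 7: here 8·47 − 7 = 369.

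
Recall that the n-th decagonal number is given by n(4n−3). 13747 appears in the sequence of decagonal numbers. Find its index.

Set n(4n−3) = 13747, giving 4n² − 3n − 13747 = 0.
The discriminant is 9 + 16·13747 = 219961, and √219961 = 469.
So n = (3 + 469) / 8 = 472/8 = 59.

59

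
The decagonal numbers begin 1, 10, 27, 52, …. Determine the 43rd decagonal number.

7267

The 43rd decagonal number is n(4n−3) with n = 43.
43·(4·43 − 3) = 43·169 = 7267.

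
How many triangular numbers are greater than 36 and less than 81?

4

The n-th triangular number is n(n+1)/2.
Smallest index with value > 36: n = 9 (giving 45).
Largest index with value < 81: n = 12 (giving 78).
Indices 9 through 12: 4 terms.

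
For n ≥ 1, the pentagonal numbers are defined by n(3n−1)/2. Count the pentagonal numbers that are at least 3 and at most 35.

The n-th pentagonal number is n(3n−1)/2.
Smallest index with value ≥ 3: n = 2 (giving 5).
Largest index with value ≤ 35: n = 5 (giving 35).
Indices 2 through 5: 4 terms.

4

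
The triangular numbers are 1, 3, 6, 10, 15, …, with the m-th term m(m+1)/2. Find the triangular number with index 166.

13861

The 166th triangular number is n(n+1)/2 with n = 166.
166·167/2 = 27722/2 = 13861.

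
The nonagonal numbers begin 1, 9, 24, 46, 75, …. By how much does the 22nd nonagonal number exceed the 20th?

22·(7·22 − 5)/2 = 1639 and 20·(7·20 − 5)/2 = 1350.
Difference: 1639 − 1350 = 289.

289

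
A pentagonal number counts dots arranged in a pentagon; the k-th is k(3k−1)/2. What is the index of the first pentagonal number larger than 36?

Solve n(3n−1)/2 > 36 for integer n.
The largest n with value ≤ 36 is 5 (since 35 ≤ 36 < 51), so the first above is n = 6, value 51.

6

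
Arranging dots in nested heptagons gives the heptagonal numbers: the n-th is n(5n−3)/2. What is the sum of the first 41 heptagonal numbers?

58261

Σ i(5i−3)/2 = (5Σi² − 3Σi) / 2 over i = 1..41.
Σi = 861 and Σi² = 23821.
(5·23821 − 3·861) / 2 = 116522/2 = 58261.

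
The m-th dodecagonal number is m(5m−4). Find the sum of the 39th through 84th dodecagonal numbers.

899139

Σ i(5i−4) = 5Σi² − 4Σi over i = 39..84.
Σi = 3570 − 741 = 2829 and Σi² = 201110 − 19019 = 182091.
5·182091 − 4·2829 = 899139.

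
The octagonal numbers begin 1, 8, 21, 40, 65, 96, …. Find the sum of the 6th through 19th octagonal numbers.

6895

Σ i(3i−2) = 3Σi² − 2Σi over i = 6..19.
Σi = 190 − 15 = 175 and Σi² = 2470 − 55 = 2415.
3·2415 − 2·175 = 6895.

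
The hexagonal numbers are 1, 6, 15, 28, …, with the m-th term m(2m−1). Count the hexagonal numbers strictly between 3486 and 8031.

The n-th hexagonal number is n(2n−1).
Smallest index with value > 3486: n = 43 (giving 3655).
Largest index with value < 8031: n = 63 (giving 7875).
Indices 43 through 63: 21 terms.

21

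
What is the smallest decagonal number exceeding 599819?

Solve n(4n−3) > 599819 for integer n.
The largest n with value ≤ 599819 is 387 (since 597915 ≤ 599819 < 601012), so the first above is n = 388, value 601012.

601012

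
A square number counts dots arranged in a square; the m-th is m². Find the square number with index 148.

148² = 21904.

21904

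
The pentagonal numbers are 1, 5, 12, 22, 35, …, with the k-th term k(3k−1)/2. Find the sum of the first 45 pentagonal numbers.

46575

Σ i(3i−1)/2 = (3Σi² − Σi) / 2 over i = 1..45.
Σi = 1035 and Σi² = 31395.
(3·31395 − 1·1035) / 2 = 93150/2 = 46575.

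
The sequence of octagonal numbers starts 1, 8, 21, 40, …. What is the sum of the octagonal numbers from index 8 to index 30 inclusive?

27071

Σ i(3i−2) = 3Σi² − 2Σi over i = 8..30.
Σi = 465 − 28 = 437 and Σi² = 9455 − 140 = 9315.
3·9315 − 2·437 = 27071.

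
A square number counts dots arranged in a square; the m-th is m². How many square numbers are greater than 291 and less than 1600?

The n-th square number is n².
Smallest index with value > 291: n = 18 (giving 324).
Largest index with value < 1600: n = 39 (giving 1521).
Indices 18 through 39: 22 terms.

22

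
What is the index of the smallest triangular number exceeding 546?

Solve n(n+1)/2 > 546 for integer n.
The largest n with value ≤ 546 is 32 (since 528 ≤ 546 < 561), so the first above is n = 33, value 561.

33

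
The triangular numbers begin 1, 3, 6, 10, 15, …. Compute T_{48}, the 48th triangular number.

The 48th triangular number is n(n+1)/2 with n = 48.
48·49/2 = 2352/2 = 1176.

1176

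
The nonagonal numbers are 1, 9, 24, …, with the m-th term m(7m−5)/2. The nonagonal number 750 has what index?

Set n(7n−5)/2 = 750, giving 7n² − 5n − 1500 = 0.
The discriminant is 25 + 56·750 = 42025, and √42025 = 205.
So n = (5 + 205) / 14 = 210/14 = 15.

15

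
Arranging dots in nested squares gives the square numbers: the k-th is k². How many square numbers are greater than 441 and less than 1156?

The n-th square number is n².
Smallest index with value > 441: n = 22 (giving 484).
Largest index with value < 1156: n = 33 (giving 1089).
Indices 22 through 33: 12 terms.

12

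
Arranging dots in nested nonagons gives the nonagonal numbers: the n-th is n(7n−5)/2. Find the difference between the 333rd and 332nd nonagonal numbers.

2325

Consecutive nonagonal numbers differ by 7n − 6: here 7·333 − 6 = 2325.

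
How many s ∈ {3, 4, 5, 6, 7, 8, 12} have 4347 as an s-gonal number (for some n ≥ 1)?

s = 3: P(3, 92) = 4278 and P(3, 93) = 4371; 4347 is not s-gonal.
s = 4: P(4, 65) = 4225 and P(4, 66) = 4356; 4347 is not s-gonal.
s = 5: P(5, 54) = 4347. ✓
s = 6: P(6, 46) = 4186 and P(6, 47) = 4371; 4347 is not s-gonal.
s = 7: P(7, 42) = 4347. ✓
s = 8: P(8, 38) = 4256 and P(8, 39) = 4485; 4347 is not s-gonal.
s = 12: P(12, 29) = 4089 and P(12, 30) = 4380; 4347 is not s-gonal.
Hits: s ∈ {5, 7} → 2.

2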